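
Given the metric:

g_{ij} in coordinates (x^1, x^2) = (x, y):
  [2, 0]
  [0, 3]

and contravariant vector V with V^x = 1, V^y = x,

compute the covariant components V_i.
V_i = g_{ij} V^j:
V_x = (2)(1) + (0)(x) = 2
V_y = (0)(1) + (3)(x) = 3*x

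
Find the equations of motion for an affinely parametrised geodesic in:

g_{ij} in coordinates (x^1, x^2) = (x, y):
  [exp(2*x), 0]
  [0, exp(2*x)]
Geodesic equation: d^2x^k/dλ^2 + Γ^k_{ij} (dx^i/dλ)(dx^j/dλ) = 0.
Non-zero Christoffel symbols:
Γ^x_{x x} = 1
Γ^x_{y y} = -1
Γ^y_{x y} = 1
Substituting (the symmetric pair Γ^k_{ij}, Γ^k_{ji} combines into a factor 2):
d^2x/dλ^2 + (dx/dλ)^2 - (dy/dλ)^2 = 0
d^2y/dλ^2 + 2 (dx/dλ)(dy/dλ) = 0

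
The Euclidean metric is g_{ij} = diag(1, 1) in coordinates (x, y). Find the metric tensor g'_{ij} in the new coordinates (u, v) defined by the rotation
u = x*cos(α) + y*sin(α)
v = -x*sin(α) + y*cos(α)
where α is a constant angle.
Invert the transformation: x = u*cos(α) - v*sin(α), y = u*sin(α) + v*cos(α)
g'_{ij} = (∂x^k/∂x'^i)(∂x^l/∂x'^j) g_{kl}; with g_{kl} = δ_{kl} this is Σ_k (∂x^k/∂x'^i)(∂x^k/∂x'^j).
Jacobian: ∂x/∂u = cos(α), ∂x/∂v = -sin(α), ∂y/∂u = sin(α), ∂y/∂v = cos(α)
g'_{uu} = (cos(α))(cos(α)) + (sin(α))(sin(α)) = 1
g'_{uv} = (cos(α))(-sin(α)) + (sin(α))(cos(α)) = 0
g'_{vv} = (-sin(α))(-sin(α)) + (cos(α))(cos(α)) = 1
g'_{ij} = diag(1, 1)
The Euclidean metric is invariant under rotations.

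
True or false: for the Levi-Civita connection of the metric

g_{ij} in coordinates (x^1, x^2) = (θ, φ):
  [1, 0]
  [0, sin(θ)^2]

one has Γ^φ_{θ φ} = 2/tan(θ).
Γ^φ_{θ φ} = (1/2) g^{φφ} (∂_θ g_{φφ} + ∂_φ g_{φθ} - ∂_φ g_{θφ}) = (1/2)(1/sin(θ)^2)((sin(2*θ)) + (0) - (0)) = 1/tan(θ)
This differs from the proposed value 2/tan(θ).
False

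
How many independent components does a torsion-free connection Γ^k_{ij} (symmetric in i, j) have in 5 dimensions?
Γ^k_{ij} has n choices for the upper index and n(n+1)/2 independent symmetric lower index pairs.
Total = 5 × 5×6/2 = 5 × 15 = 75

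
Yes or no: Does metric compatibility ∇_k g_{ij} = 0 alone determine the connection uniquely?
One also needs vanishing torsion; metric compatibility plus torsion-freeness singles out the Levi-Civita connection.
No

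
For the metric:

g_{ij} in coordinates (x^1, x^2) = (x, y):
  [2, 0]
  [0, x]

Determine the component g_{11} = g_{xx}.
With x^1 = x, x^2 = y, g_{11} = g_{xx} is the row-1, column-1 entry of the matrix.
g_{11} = 2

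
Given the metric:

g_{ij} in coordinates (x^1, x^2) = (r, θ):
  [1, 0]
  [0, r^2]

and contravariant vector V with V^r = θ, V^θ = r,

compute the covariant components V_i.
V_i = g_{ij} V^j:
V_r = (1)(θ) + (0)(r) = θ
V_θ = (0)(θ) + (r^2)(r) = r^3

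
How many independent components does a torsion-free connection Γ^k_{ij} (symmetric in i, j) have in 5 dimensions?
Γ^k_{ij} has n choices for the upper index and n(n+1)/2 independent symmetric lower index pairs.
Total = 5 × 5×6/2 = 5 × 15 = 75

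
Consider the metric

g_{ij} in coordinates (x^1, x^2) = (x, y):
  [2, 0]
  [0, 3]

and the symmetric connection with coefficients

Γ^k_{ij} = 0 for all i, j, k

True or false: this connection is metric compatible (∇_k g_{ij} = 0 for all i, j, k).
Using ∇_k g_{ij} = ∂_k g_{ij} - Γ^m_{ki} g_{mj} - Γ^m_{kj} g_{im}:
e.g. ∇_x g_{xx} = (0) - (0) - (0) = 0
Every component ∇_k g_{ij} vanishes: the connection is metric compatible.
True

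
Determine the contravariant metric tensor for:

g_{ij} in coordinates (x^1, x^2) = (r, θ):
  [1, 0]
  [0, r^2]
The metric is diagonal, so g^{ij} is diagonal with entries 1/g_{ii}: diag(1, 1/(r^2)).
g^{ij}:
  [1, 0]
  [0, 1/r^2]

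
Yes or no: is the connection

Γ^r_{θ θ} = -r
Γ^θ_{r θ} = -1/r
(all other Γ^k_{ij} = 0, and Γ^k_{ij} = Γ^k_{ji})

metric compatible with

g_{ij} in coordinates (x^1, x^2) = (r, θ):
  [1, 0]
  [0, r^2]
Using ∇_k g_{ij} = ∂_k g_{ij} - Γ^m_{ki} g_{mj} - Γ^m_{kj} g_{im}:
∇_θ g_{rθ} = (0) - (-r) - (-r) = 2*r ≠ 0
So the connection is not metric compatible (it is not the Levi-Civita connection).
No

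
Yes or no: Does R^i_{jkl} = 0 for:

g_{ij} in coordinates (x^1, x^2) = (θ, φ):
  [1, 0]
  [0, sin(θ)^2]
Non-zero Christoffel symbols:
Γ^θ_{φ φ} = -sin(2*θ)/2
Γ^φ_{θ φ} = 1/tan(θ)
Ricci tensor: R_{θθ} = 1, R_{θφ} = 0, R_{φφ} = sin(θ)^2
The Ricci tensor is non-zero, so the Riemann tensor is non-zero: not flat.
No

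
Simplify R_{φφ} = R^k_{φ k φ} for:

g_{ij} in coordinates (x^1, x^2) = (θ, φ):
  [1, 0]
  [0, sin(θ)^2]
Non-zero Christoffel symbols (Γ^k_{ij} = Γ^k_{ji}):
Γ^θ_{φ φ} = -sin(2*θ)/2
Γ^φ_{θ φ} = 1/tan(θ)
R^θ_{φ θ φ} = ∂_θ Γ^θ_{φ φ} - ∂_φ Γ^θ_{φ θ} + Γ^θ_{θ m} Γ^m_{φ φ} - Γ^θ_{φ m} Γ^m_{φ θ}
  = (-cos(2*θ)) - (0) + (0) - (-cos(θ)^2) = sin(θ)^2
R^φ_{φ φ φ} = 0 (a repeated index in an antisymmetric pair)
R_{φφ} = R^θ_{φ θ φ} + R^φ_{φ φ φ} = (sin(θ)^2) + (0) = sin(θ)^2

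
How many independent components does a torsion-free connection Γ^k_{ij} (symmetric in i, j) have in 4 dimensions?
Γ^k_{ij} has n choices for the upper index and n(n+1)/2 independent symmetric lower index pairs.
Total = 4 × 4×5/2 = 4 × 10 = 40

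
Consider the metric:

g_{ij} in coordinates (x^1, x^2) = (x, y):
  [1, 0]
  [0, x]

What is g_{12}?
With x^1 = x, x^2 = y, g_{12} = g_{xy} is the row-1, column-2 entry of the matrix.
g_{12} = 0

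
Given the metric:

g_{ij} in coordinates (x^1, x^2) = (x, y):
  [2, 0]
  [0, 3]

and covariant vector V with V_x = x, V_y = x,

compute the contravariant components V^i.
Inverse metric (diagonal): g^{xx} = 1/2, g^{yy} = 1/3
V^i = g^{ij} V_j:
V^x = (1/2)(x) + (0)(x) = x/2
V^y = (0)(x) + (1/3)(x) = x/3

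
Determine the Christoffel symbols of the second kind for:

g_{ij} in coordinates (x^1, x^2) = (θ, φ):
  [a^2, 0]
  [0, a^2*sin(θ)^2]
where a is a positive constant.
Using Γ^k_{ij} = (1/2) g^{km} (∂_i g_{mj} + ∂_j g_{mi} - ∂_m g_{ij}); the metric is diagonal, so only the m = k term contributes.
Non-zero symbols (using the symmetry Γ^k_{ij} = Γ^k_{ji}):
Γ^θ_{φ φ} = (1/2) g^{θθ} (∂_φ g_{θφ} + ∂_φ g_{θφ} - ∂_θ g_{φφ}) = (1/2)(1/a^2)((0) + (0) - (a^2*sin(2*θ))) = -sin(2*θ)/2
Γ^φ_{θ φ} = (1/2) g^{φφ} (∂_θ g_{φφ} + ∂_φ g_{φθ} - ∂_φ g_{θφ}) = (1/2)(1/(a^2*sin(θ)^2))((a^2*sin(2*θ)) + (0) - (0)) = 1/tan(θ)
All other Christoffel symbols are zero.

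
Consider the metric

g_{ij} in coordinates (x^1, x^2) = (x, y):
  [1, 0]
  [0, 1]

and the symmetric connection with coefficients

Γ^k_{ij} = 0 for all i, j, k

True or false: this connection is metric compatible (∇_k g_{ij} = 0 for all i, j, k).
Using ∇_k g_{ij} = ∂_k g_{ij} - Γ^m_{ki} g_{mj} - Γ^m_{kj} g_{im}:
e.g. ∇_x g_{xx} = (0) - (0) - (0) = 0
Every component ∇_k g_{ij} vanishes: the connection is metric compatible.
True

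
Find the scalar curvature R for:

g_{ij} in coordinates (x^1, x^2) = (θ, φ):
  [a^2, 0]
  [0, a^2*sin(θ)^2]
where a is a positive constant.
Non-zero Christoffel symbols (Γ^k_{ij} = Γ^k_{ji}):
Γ^θ_{φ φ} = -sin(2*θ)/2
Γ^φ_{θ φ} = 1/tan(θ)
Ricci tensor (R_{ij} = R^k_{ikj}): R_{θθ} = 1, R_{θφ} = 0, R_{φφ} = sin(θ)^2
Inverse metric: g^{θθ} = 1/a^2, g^{φφ} = 1/(a^2*sin(θ)^2)
R = g^{ij} R_{ij} = (1/a^2)(1) + (1/(a^2*sin(θ)^2))(sin(θ)^2) = 2/a^2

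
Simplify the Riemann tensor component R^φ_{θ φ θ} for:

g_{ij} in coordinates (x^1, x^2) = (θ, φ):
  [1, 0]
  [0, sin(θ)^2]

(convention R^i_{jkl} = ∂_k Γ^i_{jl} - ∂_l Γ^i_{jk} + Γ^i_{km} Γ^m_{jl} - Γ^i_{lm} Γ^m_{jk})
Non-zero Christoffel symbols (Γ^k_{ij} = Γ^k_{ji}):
Γ^θ_{φ φ} = -sin(2*θ)/2
Γ^φ_{θ φ} = 1/tan(θ)
R^φ_{θ φ θ} = ∂_φ Γ^φ_{θ θ} - ∂_θ Γ^φ_{θ φ} + Γ^φ_{φ m} Γ^m_{θ θ} - Γ^φ_{θ m} Γ^m_{θ φ}
  = (0) - (-1/sin(θ)^2) + (0) - (1/tan(θ)^2) = 1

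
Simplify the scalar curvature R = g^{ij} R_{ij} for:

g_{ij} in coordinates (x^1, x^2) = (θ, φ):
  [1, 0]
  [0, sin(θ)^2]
Non-zero Christoffel symbols (Γ^k_{ij} = Γ^k_{ji}):
Γ^θ_{φ φ} = -sin(2*θ)/2
Γ^φ_{θ φ} = 1/tan(θ)
Ricci tensor (R_{ij} = R^k_{ikj}): R_{θθ} = 1, R_{θφ} = 0, R_{φφ} = sin(θ)^2
Inverse metric: g^{θθ} = 1, g^{φφ} = 1/sin(θ)^2
R = g^{ij} R_{ij} = (1)(1) + (1/sin(θ)^2)(sin(θ)^2) = 2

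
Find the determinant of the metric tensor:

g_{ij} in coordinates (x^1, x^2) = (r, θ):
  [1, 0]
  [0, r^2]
For a 2×2 metric: det(g) = g_{11}·g_{22} - g_{12}·g_{21}
= (1)·(r^2) - (0)·(0)
= r^2 - 0
det(g) = r^2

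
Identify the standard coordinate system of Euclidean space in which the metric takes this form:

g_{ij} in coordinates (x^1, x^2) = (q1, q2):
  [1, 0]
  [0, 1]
All components are constant and the metric is the identity, i.e. orthonormal rectilinear coordinates.
Cartesian (2D) coordinates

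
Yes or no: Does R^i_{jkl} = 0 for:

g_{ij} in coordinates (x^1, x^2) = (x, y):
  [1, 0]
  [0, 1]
All metric components are constant, so every Christoffel symbol vanishes and R^i_{jkl} = 0.
Yes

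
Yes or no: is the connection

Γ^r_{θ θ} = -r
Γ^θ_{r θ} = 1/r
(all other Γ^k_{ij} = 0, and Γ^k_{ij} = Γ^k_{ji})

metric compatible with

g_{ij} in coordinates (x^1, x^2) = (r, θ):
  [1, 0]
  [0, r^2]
Using ∇_k g_{ij} = ∂_k g_{ij} - Γ^m_{ki} g_{mj} - Γ^m_{kj} g_{im}:
e.g. ∇_r g_{θθ} = (2*r) - (r) - (r) = 0
Every component ∇_k g_{ij} vanishes: the connection is metric compatible.
Yes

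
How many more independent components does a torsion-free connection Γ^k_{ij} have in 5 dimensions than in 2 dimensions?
Independent components in n dimensions: n × n(n+1)/2 = n^2(n+1)/2.
5D: 5 × 15 = 75
2D: 2 × 3 = 6
Difference = 75 - 6 = 69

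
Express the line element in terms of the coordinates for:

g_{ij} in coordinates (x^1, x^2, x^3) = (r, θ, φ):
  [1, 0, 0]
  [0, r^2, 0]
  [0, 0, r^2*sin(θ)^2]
ds^2 = g_{ij} dx^i dx^j; only the non-zero components contribute.
ds^2 = dr^2 + r^2 dθ^2 + r^2*sin(θ)^2 dφ^2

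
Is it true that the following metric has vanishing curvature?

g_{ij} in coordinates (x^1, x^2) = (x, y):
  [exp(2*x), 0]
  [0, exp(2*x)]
Non-zero Christoffel symbols:
Γ^x_{x x} = 1
Γ^x_{y y} = -1
Γ^y_{x y} = 1
Ricci tensor: R_{xx} = 0, R_{xy} = 0, R_{yy} = 0
All R_{ij} vanish; in 2 dimensions the Riemann tensor is fully determined by the Ricci tensor, so R^i_{jkl} = 0: the metric is flat (curvilinear coordinates on flat space).
Yes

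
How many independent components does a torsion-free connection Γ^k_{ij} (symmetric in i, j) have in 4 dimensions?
Γ^k_{ij} has n choices for the upper index and n(n+1)/2 independent symmetric lower index pairs.
Total = 4 × 4×5/2 = 4 × 10 = 40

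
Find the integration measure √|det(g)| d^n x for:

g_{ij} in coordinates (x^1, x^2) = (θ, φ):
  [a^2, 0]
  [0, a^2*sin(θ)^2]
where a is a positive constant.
det(g) = a^4*sin(θ)^2
√|det(g)| = a^2*sin(θ) (taking 0 < θ < π so that |sin(θ)| = sin(θ))
Volume element: dV = a^2*sin(θ) dθ dφ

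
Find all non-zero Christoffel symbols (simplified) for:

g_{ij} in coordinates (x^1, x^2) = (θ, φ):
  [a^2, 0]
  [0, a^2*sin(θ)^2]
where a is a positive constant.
Using Γ^k_{ij} = (1/2) g^{km} (∂_i g_{mj} + ∂_j g_{mi} - ∂_m g_{ij}); the metric is diagonal, so only the m = k term contributes.
Non-zero symbols (using the symmetry Γ^k_{ij} = Γ^k_{ji}):
Γ^θ_{φ φ} = (1/2) g^{θθ} (∂_φ g_{θφ} + ∂_φ g_{θφ} - ∂_θ g_{φφ}) = (1/2)(1/a^2)((0) + (0) - (a^2*sin(2*θ))) = -sin(2*θ)/2
Γ^φ_{θ φ} = (1/2) g^{φφ} (∂_θ g_{φφ} + ∂_φ g_{φθ} - ∂_φ g_{θφ}) = (1/2)(1/(a^2*sin(θ)^2))((a^2*sin(2*θ)) + (0) - (0)) = 1/tan(θ)
All other Christoffel symbols are zero.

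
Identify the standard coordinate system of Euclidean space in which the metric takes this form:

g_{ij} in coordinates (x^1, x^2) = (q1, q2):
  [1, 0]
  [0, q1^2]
The line element ds^2 = dq1^2 + q1^2 dq2^2 is dr^2 + r^2 dθ^2 with q1 = r, q2 = θ.
polar coordinates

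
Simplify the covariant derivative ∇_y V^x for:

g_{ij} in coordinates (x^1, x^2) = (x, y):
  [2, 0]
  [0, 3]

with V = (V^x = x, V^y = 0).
All Christoffel symbols are zero.
∇_y V^x = ∂_y V^x + Γ^x_{y j} V^j
  = (0) + (0)(x) + (0)(0)
  = 0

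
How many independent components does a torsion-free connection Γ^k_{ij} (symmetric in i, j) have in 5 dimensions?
Γ^k_{ij} has n choices for the upper index and n(n+1)/2 independent symmetric lower index pairs.
Total = 5 × 5×6/2 = 5 × 15 = 75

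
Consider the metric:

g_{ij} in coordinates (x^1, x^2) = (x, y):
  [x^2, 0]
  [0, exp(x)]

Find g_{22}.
With x^1 = x, x^2 = y, g_{22} = g_{yy} is the row-2, column-2 entry of the matrix.
g_{22} = exp(x)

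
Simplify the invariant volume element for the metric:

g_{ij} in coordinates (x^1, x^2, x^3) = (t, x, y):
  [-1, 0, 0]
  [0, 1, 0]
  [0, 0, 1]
det(g) = -1
√|det(g)| = 1
Volume element: dV = 1 dt dx dy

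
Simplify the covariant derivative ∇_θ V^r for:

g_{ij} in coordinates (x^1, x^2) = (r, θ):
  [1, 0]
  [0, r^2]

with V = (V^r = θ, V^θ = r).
Non-zero Christoffel symbols:
Γ^r_{θ θ} = -r
Γ^θ_{r θ} = 1/r
∇_θ V^r = ∂_θ V^r + Γ^r_{θ j} V^j
  = (1) + (0)(θ) + (-r)(r)
  = 1 - r^2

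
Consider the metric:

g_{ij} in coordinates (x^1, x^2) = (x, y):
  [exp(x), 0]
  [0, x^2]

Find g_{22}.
With x^1 = x, x^2 = y, g_{22} = g_{yy} is the row-2, column-2 entry of the matrix.
g_{22} = x^2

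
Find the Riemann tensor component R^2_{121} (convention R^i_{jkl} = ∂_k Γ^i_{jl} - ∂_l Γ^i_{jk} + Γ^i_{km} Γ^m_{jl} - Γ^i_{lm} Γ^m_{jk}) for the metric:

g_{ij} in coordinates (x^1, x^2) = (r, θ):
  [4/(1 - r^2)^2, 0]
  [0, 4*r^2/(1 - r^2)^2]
Non-zero Christoffel symbols (Γ^k_{ij} = Γ^k_{ji}):
Γ^r_{r r} = 2*r/(1 - r^2)
Γ^r_{θ θ} = (r^3 + r)/(r^2 - 1)
Γ^θ_{r θ} = (-r^2 - 1)/(r^3 - r)
R^θ_{r θ r} = ∂_θ Γ^θ_{r r} - ∂_r Γ^θ_{r θ} + Γ^θ_{θ m} Γ^m_{r r} - Γ^θ_{r m} Γ^m_{r θ}
  = (0) - ((r^4 + 4*r^2 - 1)/(r^3 - r)^2) + (2*(r^2 + 1)/(r^2 - 1)^2) - ((r^2 + 1)^2/(r^3 - r)^2) = -4/(r^2 - 1)^2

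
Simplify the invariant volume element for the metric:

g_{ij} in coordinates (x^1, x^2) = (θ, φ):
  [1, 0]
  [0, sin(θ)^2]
det(g) = sin(θ)^2
√|det(g)| = sin(θ) (taking 0 < θ < π so that |sin(θ)| = sin(θ))
Volume element: dV = sin(θ) dθ dφ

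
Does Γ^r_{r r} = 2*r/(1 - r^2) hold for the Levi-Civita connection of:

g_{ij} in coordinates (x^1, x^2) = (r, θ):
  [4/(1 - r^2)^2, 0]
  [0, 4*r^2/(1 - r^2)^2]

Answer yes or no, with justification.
Γ^r_{r r} = (1/2) g^{rr} (∂_r g_{rr} + ∂_r g_{rr} - ∂_r g_{rr}) = (1/2)((1 - r^2)^2/4)((16*r/(1 - r^2)^3) + (16*r/(1 - r^2)^3) - (16*r/(1 - r^2)^3)) = 2*r/(1 - r^2)
This equals the proposed value 2*r/(1 - r^2).
Yes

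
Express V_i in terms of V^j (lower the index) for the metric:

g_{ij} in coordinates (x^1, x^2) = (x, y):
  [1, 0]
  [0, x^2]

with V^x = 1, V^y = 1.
V_i = g_{ij} V^j:
V_x = (1)(1) + (0)(1) = 1
V_y = (0)(1) + (x^2)(1) = x^2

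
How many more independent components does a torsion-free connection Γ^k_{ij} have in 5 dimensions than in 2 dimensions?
Independent components in n dimensions: n × n(n+1)/2 = n^2(n+1)/2.
5D: 5 × 15 = 75
2D: 2 × 3 = 6
Difference = 75 - 6 = 69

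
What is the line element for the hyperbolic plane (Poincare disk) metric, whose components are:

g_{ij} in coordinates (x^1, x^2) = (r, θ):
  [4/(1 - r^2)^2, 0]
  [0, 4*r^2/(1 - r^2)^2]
ds^2 = g_{ij} dx^i dx^j; only the non-zero components contribute.
ds^2 = (4/(1 - r^2)^2) dr^2 + (4*r^2/(1 - r^2)^2) dθ^2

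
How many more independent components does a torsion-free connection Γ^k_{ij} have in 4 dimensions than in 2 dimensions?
Independent components in n dimensions: n × n(n+1)/2 = n^2(n+1)/2.
4D: 4 × 10 = 40
2D: 2 × 3 = 6
Difference = 40 - 6 = 34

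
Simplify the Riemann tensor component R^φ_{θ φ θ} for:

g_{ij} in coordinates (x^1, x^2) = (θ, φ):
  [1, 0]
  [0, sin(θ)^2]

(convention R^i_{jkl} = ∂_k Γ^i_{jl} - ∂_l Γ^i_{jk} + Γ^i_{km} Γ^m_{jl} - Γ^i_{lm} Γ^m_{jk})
Non-zero Christoffel symbols (Γ^k_{ij} = Γ^k_{ji}):
Γ^θ_{φ φ} = -sin(2*θ)/2
Γ^φ_{θ φ} = 1/tan(θ)
R^φ_{θ φ θ} = ∂_φ Γ^φ_{θ θ} - ∂_θ Γ^φ_{θ φ} + Γ^φ_{φ m} Γ^m_{θ θ} - Γ^φ_{θ m} Γ^m_{θ φ}
  = (0) - (-1/sin(θ)^2) + (0) - (1/tan(θ)^2) = 1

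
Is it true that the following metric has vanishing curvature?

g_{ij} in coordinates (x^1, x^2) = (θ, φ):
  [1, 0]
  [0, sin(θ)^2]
Non-zero Christoffel symbols:
Γ^θ_{φ φ} = -sin(2*θ)/2
Γ^φ_{θ φ} = 1/tan(θ)
Ricci tensor: R_{θθ} = 1, R_{θφ} = 0, R_{φφ} = sin(θ)^2
The Ricci tensor is non-zero, so the Riemann tensor is non-zero: not flat.
No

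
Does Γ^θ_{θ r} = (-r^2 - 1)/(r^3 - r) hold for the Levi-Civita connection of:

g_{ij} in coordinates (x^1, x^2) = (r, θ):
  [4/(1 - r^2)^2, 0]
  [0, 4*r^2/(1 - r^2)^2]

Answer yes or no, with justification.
Γ^θ_{θ r} = (1/2) g^{θθ} (∂_θ g_{θr} + ∂_r g_{θθ} - ∂_θ g_{θr}) = (1/2)((1 - r^2)^2/(4*r^2))((0) + (-8*(r^3 + r)/(r^2 - 1)^3) - (0)) = (-r^2 - 1)/(r^3 - r)
This equals the proposed value (-r^2 - 1)/(r^3 - r).
Yes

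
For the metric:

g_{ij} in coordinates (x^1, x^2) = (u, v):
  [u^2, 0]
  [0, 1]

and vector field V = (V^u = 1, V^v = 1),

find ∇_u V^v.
Non-zero Christoffel symbols:
Γ^u_{u u} = 1/u
∇_u V^v = ∂_u V^v + Γ^v_{u j} V^j
  = (0) + (0)(1) + (0)(1)
  = 0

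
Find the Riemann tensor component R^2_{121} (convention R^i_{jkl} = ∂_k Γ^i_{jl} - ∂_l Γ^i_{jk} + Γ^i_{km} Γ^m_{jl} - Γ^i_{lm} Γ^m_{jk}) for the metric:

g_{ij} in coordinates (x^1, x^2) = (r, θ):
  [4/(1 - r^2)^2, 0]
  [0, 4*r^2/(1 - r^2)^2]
Non-zero Christoffel symbols (Γ^k_{ij} = Γ^k_{ji}):
Γ^r_{r r} = 2*r/(1 - r^2)
Γ^r_{θ θ} = (r^3 + r)/(r^2 - 1)
Γ^θ_{r θ} = (-r^2 - 1)/(r^3 - r)
R^θ_{r θ r} = ∂_θ Γ^θ_{r r} - ∂_r Γ^θ_{r θ} + Γ^θ_{θ m} Γ^m_{r r} - Γ^θ_{r m} Γ^m_{r θ}
  = (0) - ((r^4 + 4*r^2 - 1)/(r^3 - r)^2) + (2*(r^2 + 1)/(r^2 - 1)^2) - ((r^2 + 1)^2/(r^3 - r)^2) = -4/(r^2 - 1)^2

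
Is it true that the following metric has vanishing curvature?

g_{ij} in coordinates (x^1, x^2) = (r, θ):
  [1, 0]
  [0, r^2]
Non-zero Christoffel symbols:
Γ^r_{θ θ} = -r
Γ^θ_{r θ} = 1/r
Ricci tensor: R_{rr} = 0, R_{rθ} = 0, R_{θθ} = 0
All R_{ij} vanish; in 2 dimensions the Riemann tensor is fully determined by the Ricci tensor, so R^i_{jkl} = 0: the metric is flat (curvilinear coordinates on flat space).
Yes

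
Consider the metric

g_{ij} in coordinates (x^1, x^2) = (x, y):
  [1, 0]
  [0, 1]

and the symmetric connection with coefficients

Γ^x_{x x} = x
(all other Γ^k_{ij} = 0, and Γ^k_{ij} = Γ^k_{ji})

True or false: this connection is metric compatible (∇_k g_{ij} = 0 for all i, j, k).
Using ∇_k g_{ij} = ∂_k g_{ij} - Γ^m_{ki} g_{mj} - Γ^m_{kj} g_{im}:
∇_x g_{xx} = (0) - (x) - (x) = -2*x ≠ 0
So the connection is not metric compatible (it is not the Levi-Civita connection).
False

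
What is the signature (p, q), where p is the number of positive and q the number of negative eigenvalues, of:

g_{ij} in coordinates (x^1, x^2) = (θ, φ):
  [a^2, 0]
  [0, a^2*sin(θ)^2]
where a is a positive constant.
The metric is diagonal, so its eigenvalues are the diagonal entries: a^2, a^2*sin(θ)^2 (at a generic point, where coordinate-dependent entries are positive).
2 positive, 0 negative.
(2, 0) - Riemannian (positive definite)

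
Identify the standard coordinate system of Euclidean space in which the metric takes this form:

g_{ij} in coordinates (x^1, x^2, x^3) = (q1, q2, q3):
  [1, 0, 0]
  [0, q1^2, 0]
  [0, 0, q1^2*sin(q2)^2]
The line element ds^2 = dq1^2 + q1^2 dq2^2 + q1^2 sin(q2)^2 dq3^2 is dr^2 + r^2 dθ^2 + r^2 sin(θ)^2 dφ^2 with q1 = r, q2 = θ, q3 = φ.
spherical coordinates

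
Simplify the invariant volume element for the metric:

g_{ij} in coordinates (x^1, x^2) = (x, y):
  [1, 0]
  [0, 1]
det(g) = 1
√|det(g)| = 1
Volume element: dV = 1 dx dy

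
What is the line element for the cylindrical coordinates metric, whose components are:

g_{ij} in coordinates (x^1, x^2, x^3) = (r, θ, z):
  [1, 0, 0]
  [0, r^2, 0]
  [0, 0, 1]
ds^2 = g_{ij} dx^i dx^j; only the non-zero components contribute.
ds^2 = dr^2 + r^2 dθ^2 + dz^2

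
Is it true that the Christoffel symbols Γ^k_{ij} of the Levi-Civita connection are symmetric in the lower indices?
The Levi-Civita connection is torsion-free, which is exactly Γ^k_{ij} = Γ^k_{ji}.
Yes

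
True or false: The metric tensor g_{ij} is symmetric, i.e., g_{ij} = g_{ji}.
By definition the metric is a symmetric bilinear form, g_{ij} = g_{ji}.
True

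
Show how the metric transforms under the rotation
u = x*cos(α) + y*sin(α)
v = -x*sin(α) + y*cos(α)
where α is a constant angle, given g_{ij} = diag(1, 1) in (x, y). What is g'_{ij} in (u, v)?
Invert the transformation: x = u*cos(α) - v*sin(α), y = u*sin(α) + v*cos(α)
g'_{ij} = (∂x^k/∂x'^i)(∂x^l/∂x'^j) g_{kl}; with g_{kl} = δ_{kl} this is Σ_k (∂x^k/∂x'^i)(∂x^k/∂x'^j).
Jacobian: ∂x/∂u = cos(α), ∂x/∂v = -sin(α), ∂y/∂u = sin(α), ∂y/∂v = cos(α)
g'_{uu} = (cos(α))(cos(α)) + (sin(α))(sin(α)) = 1
g'_{uv} = (cos(α))(-sin(α)) + (sin(α))(cos(α)) = 0
g'_{vv} = (-sin(α))(-sin(α)) + (cos(α))(cos(α)) = 1
g'_{ij} = diag(1, 1)
The Euclidean metric is invariant under rotations.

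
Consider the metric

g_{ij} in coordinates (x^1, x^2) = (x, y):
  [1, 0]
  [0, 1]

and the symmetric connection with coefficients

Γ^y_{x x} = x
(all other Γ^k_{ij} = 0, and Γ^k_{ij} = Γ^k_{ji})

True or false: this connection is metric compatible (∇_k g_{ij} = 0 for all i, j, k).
Using ∇_k g_{ij} = ∂_k g_{ij} - Γ^m_{ki} g_{mj} - Γ^m_{kj} g_{im}:
∇_x g_{xy} = (0) - (x) - (0) = -x ≠ 0
So the connection is not metric compatible (it is not the Levi-Civita connection).
False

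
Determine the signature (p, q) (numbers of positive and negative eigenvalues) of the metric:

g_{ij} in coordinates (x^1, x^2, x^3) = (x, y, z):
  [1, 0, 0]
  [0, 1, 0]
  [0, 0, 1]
The metric is diagonal, so its eigenvalues are the diagonal entries: 1, 1, 1 (at a generic point, where coordinate-dependent entries are positive).
3 positive, 0 negative.
(3, 0) - Riemannian (positive definite)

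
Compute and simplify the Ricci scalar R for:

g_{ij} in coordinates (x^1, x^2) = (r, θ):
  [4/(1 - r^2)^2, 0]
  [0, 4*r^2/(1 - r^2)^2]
Non-zero Christoffel symbols (Γ^k_{ij} = Γ^k_{ji}):
Γ^r_{r r} = 2*r/(1 - r^2)
Γ^r_{θ θ} = (r^3 + r)/(r^2 - 1)
Γ^θ_{r θ} = (-r^2 - 1)/(r^3 - r)
Ricci tensor (R_{ij} = R^k_{ikj}): R_{rr} = -4/(r^2 - 1)^2, R_{rθ} = 0, R_{θθ} = -4*r^2/(r^2 - 1)^2
Inverse metric: g^{rr} = (1 - r^2)^2/4, g^{θθ} = (1 - r^2)^2/(4*r^2)
R = g^{ij} R_{ij} = ((1 - r^2)^2/4)(-4/(r^2 - 1)^2) + ((1 - r^2)^2/(4*r^2))(-4*r^2/(r^2 - 1)^2) = -2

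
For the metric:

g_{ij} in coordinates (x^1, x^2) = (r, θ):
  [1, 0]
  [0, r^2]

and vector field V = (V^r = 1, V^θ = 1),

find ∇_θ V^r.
Non-zero Christoffel symbols:
Γ^r_{θ θ} = -r
Γ^θ_{r θ} = 1/r
∇_θ V^r = ∂_θ V^r + Γ^r_{θ j} V^j
  = (0) + (0)(1) + (-r)(1)
  = -r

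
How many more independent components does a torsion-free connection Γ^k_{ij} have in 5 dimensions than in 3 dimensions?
Independent components in n dimensions: n × n(n+1)/2 = n^2(n+1)/2.
5D: 5 × 15 = 75
3D: 3 × 6 = 18
Difference = 75 - 18 = 57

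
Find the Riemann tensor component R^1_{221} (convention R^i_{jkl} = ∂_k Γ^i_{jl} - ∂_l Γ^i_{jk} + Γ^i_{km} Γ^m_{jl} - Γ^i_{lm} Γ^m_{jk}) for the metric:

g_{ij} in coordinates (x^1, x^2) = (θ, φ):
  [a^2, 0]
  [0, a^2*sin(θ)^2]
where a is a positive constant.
Non-zero Christoffel symbols (Γ^k_{ij} = Γ^k_{ji}):
Γ^θ_{φ φ} = -sin(2*θ)/2
Γ^φ_{θ φ} = 1/tan(θ)
R^θ_{φ φ θ} = ∂_φ Γ^θ_{φ θ} - ∂_θ Γ^θ_{φ φ} + Γ^θ_{φ m} Γ^m_{φ θ} - Γ^θ_{θ m} Γ^m_{φ φ}
  = (0) - (-cos(2*θ)) + (-cos(θ)^2) - (0) = -sin(θ)^2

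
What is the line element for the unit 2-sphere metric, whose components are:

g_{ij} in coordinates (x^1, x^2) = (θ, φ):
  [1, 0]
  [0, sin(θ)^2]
ds^2 = g_{ij} dx^i dx^j; only the non-zero components contribute.
ds^2 = dθ^2 + sin(θ)^2 dφ^2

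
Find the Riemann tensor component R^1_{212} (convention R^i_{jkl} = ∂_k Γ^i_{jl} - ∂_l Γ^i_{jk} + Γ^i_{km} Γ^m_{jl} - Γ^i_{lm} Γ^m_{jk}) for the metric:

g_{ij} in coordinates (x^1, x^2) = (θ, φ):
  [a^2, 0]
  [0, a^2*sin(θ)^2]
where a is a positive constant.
Non-zero Christoffel symbols (Γ^k_{ij} = Γ^k_{ji}):
Γ^θ_{φ φ} = -sin(2*θ)/2
Γ^φ_{θ φ} = 1/tan(θ)
R^θ_{φ θ φ} = ∂_θ Γ^θ_{φ φ} - ∂_φ Γ^θ_{φ θ} + Γ^θ_{θ m} Γ^m_{φ φ} - Γ^θ_{φ m} Γ^m_{φ θ}
  = (-cos(2*θ)) - (0) + (0) - (-cos(θ)^2) = sin(θ)^2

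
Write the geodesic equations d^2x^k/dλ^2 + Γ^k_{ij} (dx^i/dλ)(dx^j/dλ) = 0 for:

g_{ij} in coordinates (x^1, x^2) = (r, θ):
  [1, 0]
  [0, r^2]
Geodesic equation: d^2x^k/dλ^2 + Γ^k_{ij} (dx^i/dλ)(dx^j/dλ) = 0.
Non-zero Christoffel symbols:
Γ^r_{θ θ} = -r
Γ^θ_{r θ} = 1/r
Substituting (the symmetric pair Γ^k_{ij}, Γ^k_{ji} combines into a factor 2):
d^2r/dλ^2 - r (dθ/dλ)^2 = 0
d^2θ/dλ^2 + (2/r) (dr/dλ)(dθ/dλ) = 0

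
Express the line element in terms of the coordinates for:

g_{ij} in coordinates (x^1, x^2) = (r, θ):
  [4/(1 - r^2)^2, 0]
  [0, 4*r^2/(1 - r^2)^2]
ds^2 = g_{ij} dx^i dx^j; only the non-zero components contribute.
ds^2 = (4/(1 - r^2)^2) dr^2 + (4*r^2/(1 - r^2)^2) dθ^2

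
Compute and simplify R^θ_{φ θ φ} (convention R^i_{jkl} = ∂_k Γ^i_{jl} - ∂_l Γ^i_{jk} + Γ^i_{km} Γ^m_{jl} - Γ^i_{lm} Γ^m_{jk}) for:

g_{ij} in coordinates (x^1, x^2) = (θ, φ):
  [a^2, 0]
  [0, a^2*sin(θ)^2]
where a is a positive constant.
Non-zero Christoffel symbols (Γ^k_{ij} = Γ^k_{ji}):
Γ^θ_{φ φ} = -sin(2*θ)/2
Γ^φ_{θ φ} = 1/tan(θ)
R^θ_{φ θ φ} = ∂_θ Γ^θ_{φ φ} - ∂_φ Γ^θ_{φ θ} + Γ^θ_{θ m} Γ^m_{φ φ} - Γ^θ_{φ m} Γ^m_{φ θ}
  = (-cos(2*θ)) - (0) + (0) - (-cos(θ)^2) = sin(θ)^2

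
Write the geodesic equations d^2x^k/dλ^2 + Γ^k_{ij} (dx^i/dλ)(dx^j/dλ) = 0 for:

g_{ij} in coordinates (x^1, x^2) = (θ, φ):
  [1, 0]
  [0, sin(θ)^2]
Geodesic equation: d^2x^k/dλ^2 + Γ^k_{ij} (dx^i/dλ)(dx^j/dλ) = 0.
Non-zero Christoffel symbols:
Γ^θ_{φ φ} = -sin(2*θ)/2
Γ^φ_{θ φ} = 1/tan(θ)
Substituting (the symmetric pair Γ^k_{ij}, Γ^k_{ji} combines into a factor 2):
d^2θ/dλ^2 - (sin(2*θ)/2) (dφ/dλ)^2 = 0
d^2φ/dλ^2 + (2/tan(θ)) (dθ/dλ)(dφ/dλ) = 0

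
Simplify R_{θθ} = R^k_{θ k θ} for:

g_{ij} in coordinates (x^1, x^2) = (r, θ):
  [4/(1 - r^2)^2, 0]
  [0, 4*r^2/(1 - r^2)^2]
Non-zero Christoffel symbols (Γ^k_{ij} = Γ^k_{ji}):
Γ^r_{r r} = 2*r/(1 - r^2)
Γ^r_{θ θ} = (r^3 + r)/(r^2 - 1)
Γ^θ_{r θ} = (-r^2 - 1)/(r^3 - r)
R^r_{θ r θ} = ∂_r Γ^r_{θ θ} - ∂_θ Γ^r_{θ r} + Γ^r_{r m} Γ^m_{θ θ} - Γ^r_{θ m} Γ^m_{θ r}
  = ((r^4 - 4*r^2 - 1)/(r^2 - 1)^2) - (0) + (-2*r^2*(r^2 + 1)/(r^2 - 1)^2) - (-(r^2 + 1)^2/(r^2 - 1)^2) = -4*r^2/(r^2 - 1)^2
R^θ_{θ θ θ} = 0 (a repeated index in an antisymmetric pair)
R_{θθ} = R^r_{θ r θ} + R^θ_{θ θ θ} = (-4*r^2/(r^2 - 1)^2) + (0) = -4*r^2/(r^2 - 1)^2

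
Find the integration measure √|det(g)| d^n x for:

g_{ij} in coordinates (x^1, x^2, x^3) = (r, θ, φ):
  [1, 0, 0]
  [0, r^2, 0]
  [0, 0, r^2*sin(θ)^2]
det(g) = r^4*sin(θ)^2
√|det(g)| = r^2*sin(θ) (taking 0 < θ < π so that |sin(θ)| = sin(θ))
Volume element: dV = r^2*sin(θ) dr dθ dφ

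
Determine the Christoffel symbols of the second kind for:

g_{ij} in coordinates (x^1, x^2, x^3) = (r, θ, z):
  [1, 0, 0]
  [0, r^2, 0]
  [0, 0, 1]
Using Γ^k_{ij} = (1/2) g^{km} (∂_i g_{mj} + ∂_j g_{mi} - ∂_m g_{ij}); the metric is diagonal, so only the m = k term contributes.
Non-zero symbols (using the symmetry Γ^k_{ij} = Γ^k_{ji}):
Γ^r_{θ θ} = (1/2) g^{rr} (∂_θ g_{rθ} + ∂_θ g_{rθ} - ∂_r g_{θθ}) = (1/2)(1)((0) + (0) - (2*r)) = -r
Γ^θ_{r θ} = (1/2) g^{θθ} (∂_r g_{θθ} + ∂_θ g_{θr} - ∂_θ g_{rθ}) = (1/2)(1/r^2)((2*r) + (0) - (0)) = 1/r
All other Christoffel symbols are zero.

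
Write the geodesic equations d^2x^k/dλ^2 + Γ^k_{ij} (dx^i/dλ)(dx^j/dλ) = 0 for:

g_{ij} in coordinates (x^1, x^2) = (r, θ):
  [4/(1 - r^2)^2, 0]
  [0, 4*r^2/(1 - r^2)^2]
Geodesic equation: d^2x^k/dλ^2 + Γ^k_{ij} (dx^i/dλ)(dx^j/dλ) = 0.
Non-zero Christoffel symbols:
Γ^r_{r r} = 2*r/(1 - r^2)
Γ^r_{θ θ} = (r^3 + r)/(r^2 - 1)
Γ^θ_{r θ} = (-r^2 - 1)/(r^3 - r)
Substituting (the symmetric pair Γ^k_{ij}, Γ^k_{ji} combines into a factor 2):
d^2r/dλ^2 + (2*r/(1 - r^2)) (dr/dλ)^2 + ((r^3 + r)/(r^2 - 1)) (dθ/dλ)^2 = 0
d^2θ/dλ^2 + ((-2*r^2 - 2)/(r^3 - r)) (dr/dλ)(dθ/dλ) = 0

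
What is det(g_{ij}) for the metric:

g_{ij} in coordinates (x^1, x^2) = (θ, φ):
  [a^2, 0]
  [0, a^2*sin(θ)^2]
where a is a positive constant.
For a 2×2 metric: det(g) = g_{11}·g_{22} - g_{12}·g_{21}
= (a^2)·(a^2*sin(θ)^2) - (0)·(0)
= a^4*sin(θ)^2 - 0
det(g) = a^4*sin(θ)^2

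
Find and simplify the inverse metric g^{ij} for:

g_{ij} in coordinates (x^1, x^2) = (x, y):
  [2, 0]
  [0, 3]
The metric is diagonal, so g^{ij} is diagonal with entries 1/g_{ii}: diag(1/2, 1/3).
g^{ij}:
  [1/2, 0]
  [0, 1/3]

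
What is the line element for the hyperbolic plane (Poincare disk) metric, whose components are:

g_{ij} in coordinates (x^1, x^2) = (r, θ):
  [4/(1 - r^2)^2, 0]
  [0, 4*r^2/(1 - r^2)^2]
ds^2 = g_{ij} dx^i dx^j; only the non-zero components contribute.
ds^2 = (4/(1 - r^2)^2) dr^2 + (4*r^2/(1 - r^2)^2) dθ^2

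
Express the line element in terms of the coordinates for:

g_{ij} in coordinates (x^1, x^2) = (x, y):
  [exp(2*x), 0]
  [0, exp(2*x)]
ds^2 = g_{ij} dx^i dx^j; only the non-zero components contribute.
ds^2 = exp(2*x) dx^2 + exp(2*x) dy^2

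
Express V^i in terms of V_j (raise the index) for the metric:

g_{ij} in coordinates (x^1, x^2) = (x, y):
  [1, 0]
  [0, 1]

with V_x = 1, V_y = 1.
Inverse metric (diagonal): g^{xx} = 1, g^{yy} = 1
V^i = g^{ij} V_j:
V^x = (1)(1) + (0)(1) = 1
V^y = (0)(1) + (1)(1) = 1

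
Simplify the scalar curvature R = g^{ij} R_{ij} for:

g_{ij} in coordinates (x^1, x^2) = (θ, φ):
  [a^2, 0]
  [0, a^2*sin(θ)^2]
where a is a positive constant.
Non-zero Christoffel symbols (Γ^k_{ij} = Γ^k_{ji}):
Γ^θ_{φ φ} = -sin(2*θ)/2
Γ^φ_{θ φ} = 1/tan(θ)
Ricci tensor (R_{ij} = R^k_{ikj}): R_{θθ} = 1, R_{θφ} = 0, R_{φφ} = sin(θ)^2
Inverse metric: g^{θθ} = 1/a^2, g^{φφ} = 1/(a^2*sin(θ)^2)
R = g^{ij} R_{ij} = (1/a^2)(1) + (1/(a^2*sin(θ)^2))(sin(θ)^2) = 2/a^2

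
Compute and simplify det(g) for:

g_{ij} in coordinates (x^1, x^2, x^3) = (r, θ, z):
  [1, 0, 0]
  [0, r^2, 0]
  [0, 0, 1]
Diagonal metric: det(g) = g_{11}·g_{22}·g_{33}
= (1)·(r^2)·(1)
det(g) = r^2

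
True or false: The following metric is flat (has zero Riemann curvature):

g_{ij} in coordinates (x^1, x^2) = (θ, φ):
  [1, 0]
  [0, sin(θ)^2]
Non-zero Christoffel symbols:
Γ^θ_{φ φ} = -sin(2*θ)/2
Γ^φ_{θ φ} = 1/tan(θ)
Ricci tensor: R_{θθ} = 1, R_{θφ} = 0, R_{φφ} = sin(θ)^2
The Ricci tensor is non-zero, so the Riemann tensor is non-zero: not flat.
False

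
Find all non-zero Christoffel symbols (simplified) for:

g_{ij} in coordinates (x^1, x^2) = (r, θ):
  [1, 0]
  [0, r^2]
Using Γ^k_{ij} = (1/2) g^{km} (∂_i g_{mj} + ∂_j g_{mi} - ∂_m g_{ij}); the metric is diagonal, so only the m = k term contributes.
Non-zero symbols (using the symmetry Γ^k_{ij} = Γ^k_{ji}):
Γ^r_{θ θ} = (1/2) g^{rr} (∂_θ g_{rθ} + ∂_θ g_{rθ} - ∂_r g_{θθ}) = (1/2)(1)((0) + (0) - (2*r)) = -r
Γ^θ_{r θ} = (1/2) g^{θθ} (∂_r g_{θθ} + ∂_θ g_{θr} - ∂_θ g_{rθ}) = (1/2)(1/r^2)((2*r) + (0) - (0)) = 1/r
All other Christoffel symbols are zero.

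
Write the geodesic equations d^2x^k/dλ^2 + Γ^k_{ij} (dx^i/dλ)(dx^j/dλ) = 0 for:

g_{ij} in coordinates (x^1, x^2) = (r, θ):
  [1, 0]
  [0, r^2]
Geodesic equation: d^2x^k/dλ^2 + Γ^k_{ij} (dx^i/dλ)(dx^j/dλ) = 0.
Non-zero Christoffel symbols:
Γ^r_{θ θ} = -r
Γ^θ_{r θ} = 1/r
Substituting (the symmetric pair Γ^k_{ij}, Γ^k_{ji} combines into a factor 2):
d^2r/dλ^2 - r (dθ/dλ)^2 = 0
d^2θ/dλ^2 + (2/r) (dr/dλ)(dθ/dλ) = 0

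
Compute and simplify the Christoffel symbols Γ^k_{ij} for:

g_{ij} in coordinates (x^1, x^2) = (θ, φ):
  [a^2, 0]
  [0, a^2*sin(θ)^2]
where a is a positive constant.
Using Γ^k_{ij} = (1/2) g^{km} (∂_i g_{mj} + ∂_j g_{mi} - ∂_m g_{ij}); the metric is diagonal, so only the m = k term contributes.
Non-zero symbols (using the symmetry Γ^k_{ij} = Γ^k_{ji}):
Γ^θ_{φ φ} = (1/2) g^{θθ} (∂_φ g_{θφ} + ∂_φ g_{θφ} - ∂_θ g_{φφ}) = (1/2)(1/a^2)((0) + (0) - (a^2*sin(2*θ))) = -sin(2*θ)/2
Γ^φ_{θ φ} = (1/2) g^{φφ} (∂_θ g_{φφ} + ∂_φ g_{φθ} - ∂_φ g_{θφ}) = (1/2)(1/(a^2*sin(θ)^2))((a^2*sin(2*θ)) + (0) - (0)) = 1/tan(θ)
All other Christoffel symbols are zero.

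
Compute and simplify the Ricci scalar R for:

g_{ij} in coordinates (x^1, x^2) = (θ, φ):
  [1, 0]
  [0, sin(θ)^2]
Non-zero Christoffel symbols (Γ^k_{ij} = Γ^k_{ji}):
Γ^θ_{φ φ} = -sin(2*θ)/2
Γ^φ_{θ φ} = 1/tan(θ)
Ricci tensor (R_{ij} = R^k_{ikj}): R_{θθ} = 1, R_{θφ} = 0, R_{φφ} = sin(θ)^2
Inverse metric: g^{θθ} = 1, g^{φφ} = 1/sin(θ)^2
R = g^{ij} R_{ij} = (1)(1) + (1/sin(θ)^2)(sin(θ)^2) = 2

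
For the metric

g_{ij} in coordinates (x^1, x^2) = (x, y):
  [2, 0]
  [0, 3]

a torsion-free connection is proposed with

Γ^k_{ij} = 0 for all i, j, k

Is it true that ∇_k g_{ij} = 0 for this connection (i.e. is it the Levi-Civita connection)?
Using ∇_k g_{ij} = ∂_k g_{ij} - Γ^m_{ki} g_{mj} - Γ^m_{kj} g_{im}:
e.g. ∇_x g_{xy} = (0) - (0) - (0) = 0
Every component ∇_k g_{ij} vanishes: the connection is metric compatible.
Yes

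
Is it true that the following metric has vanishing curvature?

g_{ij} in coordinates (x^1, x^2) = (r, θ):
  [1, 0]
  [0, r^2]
Non-zero Christoffel symbols:
Γ^r_{θ θ} = -r
Γ^θ_{r θ} = 1/r
Ricci tensor: R_{rr} = 0, R_{rθ} = 0, R_{θθ} = 0
All R_{ij} vanish; in 2 dimensions the Riemann tensor is fully determined by the Ricci tensor, so R^i_{jkl} = 0: the metric is flat (curvilinear coordinates on flat space).
Yes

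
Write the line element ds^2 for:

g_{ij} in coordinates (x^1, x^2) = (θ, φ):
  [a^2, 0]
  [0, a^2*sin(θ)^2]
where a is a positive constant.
ds^2 = g_{ij} dx^i dx^j; only the non-zero components contribute.
ds^2 = a^2 dθ^2 + a^2*sin(θ)^2 dφ^2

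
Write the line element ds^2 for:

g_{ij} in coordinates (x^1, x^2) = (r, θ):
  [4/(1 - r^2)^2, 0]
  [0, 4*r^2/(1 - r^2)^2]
ds^2 = g_{ij} dx^i dx^j; only the non-zero components contribute.
ds^2 = (4/(1 - r^2)^2) dr^2 + (4*r^2/(1 - r^2)^2) dθ^2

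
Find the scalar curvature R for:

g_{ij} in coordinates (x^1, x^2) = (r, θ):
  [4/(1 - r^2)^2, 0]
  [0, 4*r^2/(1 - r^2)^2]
Non-zero Christoffel symbols (Γ^k_{ij} = Γ^k_{ji}):
Γ^r_{r r} = 2*r/(1 - r^2)
Γ^r_{θ θ} = (r^3 + r)/(r^2 - 1)
Γ^θ_{r θ} = (-r^2 - 1)/(r^3 - r)
Ricci tensor (R_{ij} = R^k_{ikj}): R_{rr} = -4/(r^2 - 1)^2, R_{rθ} = 0, R_{θθ} = -4*r^2/(r^2 - 1)^2
Inverse metric: g^{rr} = (1 - r^2)^2/4, g^{θθ} = (1 - r^2)^2/(4*r^2)
R = g^{ij} R_{ij} = ((1 - r^2)^2/4)(-4/(r^2 - 1)^2) + ((1 - r^2)^2/(4*r^2))(-4*r^2/(r^2 - 1)^2) = -2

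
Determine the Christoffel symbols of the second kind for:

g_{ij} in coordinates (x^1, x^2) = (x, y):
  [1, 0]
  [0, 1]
Using Γ^k_{ij} = (1/2) g^{km} (∂_i g_{mj} + ∂_j g_{mi} - ∂_m g_{ij}); the metric is diagonal, so only the m = k term contributes.
Every metric component is constant, so all ∂_m g_{ij} = 0 and every Christoffel symbol vanishes.
All Christoffel symbols are zero.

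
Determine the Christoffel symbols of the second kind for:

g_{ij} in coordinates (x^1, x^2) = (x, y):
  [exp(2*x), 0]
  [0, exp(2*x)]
Using Γ^k_{ij} = (1/2) g^{km} (∂_i g_{mj} + ∂_j g_{mi} - ∂_m g_{ij}); the metric is diagonal, so only the m = k term contributes.
Non-zero symbols (using the symmetry Γ^k_{ij} = Γ^k_{ji}):
Γ^x_{x x} = (1/2) g^{xx} (∂_x g_{xx} + ∂_x g_{xx} - ∂_x g_{xx}) = (1/2)(exp(-2*x))((2*exp(2*x)) + (2*exp(2*x)) - (2*exp(2*x))) = 1
Γ^x_{y y} = (1/2) g^{xx} (∂_y g_{xy} + ∂_y g_{xy} - ∂_x g_{yy}) = (1/2)(exp(-2*x))((0) + (0) - (2*exp(2*x))) = -1
Γ^y_{x y} = (1/2) g^{yy} (∂_x g_{yy} + ∂_y g_{yx} - ∂_y g_{xy}) = (1/2)(exp(-2*x))((2*exp(2*x)) + (0) - (0)) = 1
All other Christoffel symbols are zero.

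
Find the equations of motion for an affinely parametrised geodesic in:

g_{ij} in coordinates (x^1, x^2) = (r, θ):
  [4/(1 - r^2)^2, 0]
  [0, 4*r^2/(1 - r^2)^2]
Geodesic equation: d^2x^k/dλ^2 + Γ^k_{ij} (dx^i/dλ)(dx^j/dλ) = 0.
Non-zero Christoffel symbols:
Γ^r_{r r} = 2*r/(1 - r^2)
Γ^r_{θ θ} = (r^3 + r)/(r^2 - 1)
Γ^θ_{r θ} = (-r^2 - 1)/(r^3 - r)
Substituting (the symmetric pair Γ^k_{ij}, Γ^k_{ji} combines into a factor 2):
d^2r/dλ^2 + (2*r/(1 - r^2)) (dr/dλ)^2 + ((r^3 + r)/(r^2 - 1)) (dθ/dλ)^2 = 0
d^2θ/dλ^2 + ((-2*r^2 - 2)/(r^3 - r)) (dr/dλ)(dθ/dλ) = 0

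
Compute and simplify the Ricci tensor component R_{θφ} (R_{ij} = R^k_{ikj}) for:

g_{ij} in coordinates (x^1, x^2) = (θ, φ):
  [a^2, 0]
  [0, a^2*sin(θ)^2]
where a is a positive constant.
Non-zero Christoffel symbols (Γ^k_{ij} = Γ^k_{ji}):
Γ^θ_{φ φ} = -sin(2*θ)/2
Γ^φ_{θ φ} = 1/tan(θ)
R^θ_{θ θ φ} = 0 (a repeated index in an antisymmetric pair)
R^φ_{θ φ φ} = 0 (a repeated index in an antisymmetric pair)
R_{θφ} = R^θ_{θ θ φ} + R^φ_{θ φ φ} = (0) + (0) = 0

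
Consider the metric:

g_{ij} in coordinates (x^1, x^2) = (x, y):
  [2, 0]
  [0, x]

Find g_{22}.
With x^1 = x, x^2 = y, g_{22} = g_{yy} is the row-2, column-2 entry of the matrix.
g_{22} = x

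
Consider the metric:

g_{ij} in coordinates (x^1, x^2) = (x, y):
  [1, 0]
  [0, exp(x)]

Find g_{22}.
With x^1 = x, x^2 = y, g_{22} = g_{yy} is the row-2, column-2 entry of the matrix.
g_{22} = exp(x)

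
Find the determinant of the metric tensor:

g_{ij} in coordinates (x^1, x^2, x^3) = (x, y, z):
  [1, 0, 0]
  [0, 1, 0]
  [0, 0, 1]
Diagonal metric: det(g) = g_{11}·g_{22}·g_{33}
= (1)·(1)·(1)
det(g) = 1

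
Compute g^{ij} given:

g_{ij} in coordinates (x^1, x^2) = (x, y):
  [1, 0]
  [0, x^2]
The metric is diagonal, so g^{ij} is diagonal with entries 1/g_{ii}: diag(1, 1/(x^2)).
g^{ij}:
  [1, 0]
  [0, 1/x^2]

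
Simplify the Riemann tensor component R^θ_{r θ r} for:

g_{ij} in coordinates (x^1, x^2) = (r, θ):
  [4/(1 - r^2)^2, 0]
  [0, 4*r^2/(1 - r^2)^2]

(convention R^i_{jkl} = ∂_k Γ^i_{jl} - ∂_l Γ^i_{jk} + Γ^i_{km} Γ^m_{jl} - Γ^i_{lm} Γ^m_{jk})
Non-zero Christoffel symbols (Γ^k_{ij} = Γ^k_{ji}):
Γ^r_{r r} = 2*r/(1 - r^2)
Γ^r_{θ θ} = (r^3 + r)/(r^2 - 1)
Γ^θ_{r θ} = (-r^2 - 1)/(r^3 - r)
R^θ_{r θ r} = ∂_θ Γ^θ_{r r} - ∂_r Γ^θ_{r θ} + Γ^θ_{θ m} Γ^m_{r r} - Γ^θ_{r m} Γ^m_{r θ}
  = (0) - ((r^4 + 4*r^2 - 1)/(r^3 - r)^2) + (2*(r^2 + 1)/(r^2 - 1)^2) - ((r^2 + 1)^2/(r^3 - r)^2) = -4/(r^2 - 1)^2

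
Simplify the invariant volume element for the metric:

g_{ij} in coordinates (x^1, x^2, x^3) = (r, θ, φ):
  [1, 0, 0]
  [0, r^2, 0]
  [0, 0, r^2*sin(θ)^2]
det(g) = r^4*sin(θ)^2
√|det(g)| = r^2*sin(θ) (taking 0 < θ < π so that |sin(θ)| = sin(θ))
Volume element: dV = r^2*sin(θ) dr dθ dφ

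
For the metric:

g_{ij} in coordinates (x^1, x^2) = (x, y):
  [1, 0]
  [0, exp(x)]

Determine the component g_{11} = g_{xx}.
With x^1 = x, x^2 = y, g_{11} = g_{xx} is the row-1, column-1 entry of the matrix.
g_{11} = 1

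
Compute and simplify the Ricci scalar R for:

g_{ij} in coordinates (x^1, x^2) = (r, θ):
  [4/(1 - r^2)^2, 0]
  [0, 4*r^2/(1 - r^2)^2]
Non-zero Christoffel symbols (Γ^k_{ij} = Γ^k_{ji}):
Γ^r_{r r} = 2*r/(1 - r^2)
Γ^r_{θ θ} = (r^3 + r)/(r^2 - 1)
Γ^θ_{r θ} = (-r^2 - 1)/(r^3 - r)
Ricci tensor (R_{ij} = R^k_{ikj}): R_{rr} = -4/(r^2 - 1)^2, R_{rθ} = 0, R_{θθ} = -4*r^2/(r^2 - 1)^2
Inverse metric: g^{rr} = (1 - r^2)^2/4, g^{θθ} = (1 - r^2)^2/(4*r^2)
R = g^{ij} R_{ij} = ((1 - r^2)^2/4)(-4/(r^2 - 1)^2) + ((1 - r^2)^2/(4*r^2))(-4*r^2/(r^2 - 1)^2) = -2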